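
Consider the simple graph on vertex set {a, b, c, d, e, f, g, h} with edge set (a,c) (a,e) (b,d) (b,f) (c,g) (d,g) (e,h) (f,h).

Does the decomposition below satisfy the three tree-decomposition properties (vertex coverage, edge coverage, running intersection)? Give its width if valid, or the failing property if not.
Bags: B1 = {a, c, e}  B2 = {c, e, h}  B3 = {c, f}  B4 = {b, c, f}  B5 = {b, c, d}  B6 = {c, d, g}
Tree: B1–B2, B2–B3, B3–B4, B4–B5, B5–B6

A tree decomposition must satisfy three properties: every vertex lies in some bag; for every edge, both endpoints lie together in some bag; and for every vertex, the bags containing it form a connected subtree. Here edge (h,f) lies in no bag, so the decomposition is invalid.

No — edge (h,f) lies in no bag.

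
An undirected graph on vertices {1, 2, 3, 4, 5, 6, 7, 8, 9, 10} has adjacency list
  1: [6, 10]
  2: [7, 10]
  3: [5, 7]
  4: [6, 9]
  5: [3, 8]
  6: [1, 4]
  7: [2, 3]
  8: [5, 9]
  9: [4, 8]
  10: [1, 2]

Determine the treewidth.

2

A width-2 tree decomposition is:
Bags: B1 = {3, 5, 8}  B2 = {3, 7, 8}  B3 = {2, 7, 8}  B4 = {2, 8, 10}  B5 = {1, 8, 10}  B6 = {1, 6, 8}  B7 = {4, 6, 8}  B8 = {4, 8, 9}
Tree: B1–B2, B2–B3, B3–B4, B4–B5, B5–B6, B6–B7, B7–B8
Each bag holds 3 vertices, so the decomposition has width 2, which upper-bounds the treewidth. The edges 8–5–3–7–2–10–1–6–4–9–8 form a cycle, so G is not a tree and its treewidth is at least 2. The upper and lower bounds meet at 2, so that is the treewidth.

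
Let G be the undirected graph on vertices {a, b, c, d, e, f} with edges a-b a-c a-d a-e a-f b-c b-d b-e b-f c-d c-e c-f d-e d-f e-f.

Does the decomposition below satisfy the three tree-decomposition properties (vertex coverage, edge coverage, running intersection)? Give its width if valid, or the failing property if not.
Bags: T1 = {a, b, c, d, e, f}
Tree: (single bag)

Every vertex of G appears in some bag (union = {a, b, c, d, e, f}); every edge is covered by a bag; and for each vertex v the set of bags containing v is connected in the bag tree. The decomposition is therefore valid. The largest bag has 6 vertices, so the width is 5.

Yes; width 5.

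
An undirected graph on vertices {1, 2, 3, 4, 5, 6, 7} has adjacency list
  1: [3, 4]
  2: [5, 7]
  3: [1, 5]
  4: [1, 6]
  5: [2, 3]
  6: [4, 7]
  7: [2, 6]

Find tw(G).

A width-2 tree decomposition is:
Bags: B1 = {1, 3, 5}  B2 = {1, 2, 5}  B3 = {1, 2, 7}  B4 = {1, 6, 7}  B5 = {1, 4, 6}
Tree: B1–B2, B2–B3, B3–B4, B4–B5
Every bag has size at most 3, so the width is 3 − 1 = 2 and tw(G) ≤ 2. Since 1–3–5–2–7–6–4–1 is a cycle in G, G is not acyclic. Forests are exactly the graphs of treewidth ≤ 1, so tw(G) ≥ 2. Hence tw(G) = 2 exactly.

2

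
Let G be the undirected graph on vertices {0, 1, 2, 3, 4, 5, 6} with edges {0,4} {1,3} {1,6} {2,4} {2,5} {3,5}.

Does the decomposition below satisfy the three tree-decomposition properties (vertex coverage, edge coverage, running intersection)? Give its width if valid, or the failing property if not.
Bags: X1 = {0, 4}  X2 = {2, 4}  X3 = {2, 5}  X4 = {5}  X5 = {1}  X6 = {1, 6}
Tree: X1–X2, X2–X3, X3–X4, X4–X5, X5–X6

No — vertex 3 appears in no bag.

A tree decomposition must satisfy three properties: every vertex lies in some bag; for every edge, both endpoints lie together in some bag; and for every vertex, the bags containing it form a connected subtree. Here vertex 3 appears in no bag, so the decomposition is invalid.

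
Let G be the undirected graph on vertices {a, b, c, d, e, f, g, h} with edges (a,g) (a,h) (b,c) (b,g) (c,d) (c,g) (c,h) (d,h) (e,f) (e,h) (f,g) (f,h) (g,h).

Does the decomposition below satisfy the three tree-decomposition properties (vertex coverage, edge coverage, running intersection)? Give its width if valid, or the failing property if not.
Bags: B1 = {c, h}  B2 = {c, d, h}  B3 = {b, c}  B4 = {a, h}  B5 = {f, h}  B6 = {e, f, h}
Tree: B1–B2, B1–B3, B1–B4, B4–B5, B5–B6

No — vertex g appears in no bag.

A tree decomposition must satisfy three properties: every vertex lies in some bag; for every edge, both endpoints lie together in some bag; and for every vertex, the bags containing it form a connected subtree. Here vertex g appears in no bag, so the decomposition is invalid.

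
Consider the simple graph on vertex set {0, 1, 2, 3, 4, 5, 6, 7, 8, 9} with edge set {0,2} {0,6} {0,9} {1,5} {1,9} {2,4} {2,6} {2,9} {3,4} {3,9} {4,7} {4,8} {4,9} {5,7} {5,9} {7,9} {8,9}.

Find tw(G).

A width-2 tree decomposition is:
Bags: B1 = {2, 4, 9}  B2 = {0, 2, 9}  B3 = {3, 4, 9}  B4 = {4, 7, 9}  B5 = {5, 7, 9}  B6 = {1, 5, 9}  B7 = {0, 2, 6}  B8 = {4, 8, 9}
Tree: B1–B2, B1–B3, B3–B4, B4–B5, B5–B6, B2–B7, B1–B8
The largest bag has 3 vertices, giving width 2; this decomposition certifies tw(G) ≤ 2. For the lower bound, the 3 vertices {0, 2, 9} are pairwise adjacent, and any tree decomposition puts a clique entirely inside one bag — forcing width ≥ 2. The upper and lower bounds meet at 2, so that is the treewidth.

2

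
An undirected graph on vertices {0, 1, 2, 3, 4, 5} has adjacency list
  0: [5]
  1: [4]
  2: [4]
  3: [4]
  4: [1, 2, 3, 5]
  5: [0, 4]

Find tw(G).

1

A width-1 tree decomposition is:
Bags: B1 = {3, 4}  B2 = {4, 5}  B3 = {1, 4}  B4 = {2, 4}  B5 = {0, 5}
Tree: B1–B2, B2–B3, B3–B4, B2–B5
Every bag has size at most 2, so the width is 2 − 1 = 1 and tw(G) ≤ 1. G has an edge, so its treewidth is at least 1. Combining the bounds, tw(G) = 1.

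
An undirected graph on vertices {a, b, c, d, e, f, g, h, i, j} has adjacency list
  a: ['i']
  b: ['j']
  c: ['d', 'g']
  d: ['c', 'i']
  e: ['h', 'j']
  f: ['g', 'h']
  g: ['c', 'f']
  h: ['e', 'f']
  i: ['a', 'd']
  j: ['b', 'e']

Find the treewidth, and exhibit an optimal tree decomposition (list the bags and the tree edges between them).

The largest bag has 2 vertices, giving width 1; this decomposition certifies tw(G) ≤ 1. Any graph with an edge has treewidth ≥ 1, and G has the edge b–j. Combining the bounds, tw(G) = 1.

Treewidth 1.
Bags: B1 = {b, j}  B2 = {e, j}  B3 = {e, h}  B4 = {f, h}  B5 = {f, g}  B6 = {c, g}  B7 = {c, d}  B8 = {d, i}  B9 = {a, i}
Tree: B1–B2, B2–B3, B3–B4, B4–B5, B5–B6, B6–B7, B7–B8, B8–B9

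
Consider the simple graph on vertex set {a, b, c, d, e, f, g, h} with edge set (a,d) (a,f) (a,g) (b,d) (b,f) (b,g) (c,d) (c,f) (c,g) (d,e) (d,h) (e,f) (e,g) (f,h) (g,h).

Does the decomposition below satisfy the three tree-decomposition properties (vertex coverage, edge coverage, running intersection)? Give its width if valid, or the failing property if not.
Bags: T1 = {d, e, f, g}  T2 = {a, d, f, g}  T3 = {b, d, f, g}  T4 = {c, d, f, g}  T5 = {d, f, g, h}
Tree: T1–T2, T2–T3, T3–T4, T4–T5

Yes; width 3.

Vertex coverage: the bags together contain {a, b, c, d, e, f, g, h}, the full vertex set. Edge coverage: each edge of G has both endpoints in at least one bag. Running intersection: for every vertex, the bags containing it form a connected subtree. All three properties hold, so this is a valid tree decomposition of width max|bag| − 1 = 3, and hence tw(G) ≤ 3.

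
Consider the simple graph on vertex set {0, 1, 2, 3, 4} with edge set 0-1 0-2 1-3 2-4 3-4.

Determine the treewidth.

A width-2 tree decomposition is:
Bags: B1 = {0, 2, 4}  B2 = {0, 1, 4}  B3 = {1, 3, 4}
Tree: B1–B2, B2–B3
The largest bag has 3 vertices, giving width 2; this decomposition certifies tw(G) ≤ 2. The edges 4–2–0–1–3–4 form a cycle, so G is not a tree and its treewidth is at least 2. Therefore the treewidth is 2.

2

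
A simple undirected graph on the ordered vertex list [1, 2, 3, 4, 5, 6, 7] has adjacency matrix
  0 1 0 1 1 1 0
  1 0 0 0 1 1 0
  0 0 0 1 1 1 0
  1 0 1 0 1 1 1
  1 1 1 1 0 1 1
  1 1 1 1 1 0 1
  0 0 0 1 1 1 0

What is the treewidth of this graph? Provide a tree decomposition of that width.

Treewidth 3.
One such decomposition:
Bags: B1 = {3, 4, 5, 6}  B2 = {1, 4, 5, 6}  B3 = {1, 2, 5, 6}  B4 = {4, 5, 6, 7}
Tree: B1–B2, B2–B3, B1–B4

The largest bag has 4 vertices, giving width 3; this decomposition certifies tw(G) ≤ 3. For the lower bound, the 4 vertices {1, 2, 5, 6} are pairwise adjacent, and any tree decomposition puts a clique entirely inside one bag — forcing width ≥ 3. The upper and lower bounds meet at 3, so that is the treewidth.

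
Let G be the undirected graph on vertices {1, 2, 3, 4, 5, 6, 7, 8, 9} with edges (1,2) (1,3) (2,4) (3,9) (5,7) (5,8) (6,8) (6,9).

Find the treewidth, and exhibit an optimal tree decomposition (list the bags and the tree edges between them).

The largest bag has 2 vertices, giving width 1; this decomposition certifies tw(G) ≤ 1. Since G has at least one edge (e.g. 4–2), it is not an edgeless graph, so tw(G) ≥ 1. The upper and lower bounds meet at 1, so that is the treewidth.

Treewidth 1.
Bags: B1 = {2, 4}  B2 = {1, 2}  B3 = {1, 3}  B4 = {3, 9}  B5 = {6, 9}  B6 = {6, 8}  B7 = {5, 8}  B8 = {5, 7}
Tree: B1–B2, B2–B3, B3–B4, B4–B5, B5–B6, B6–B7, B7–B8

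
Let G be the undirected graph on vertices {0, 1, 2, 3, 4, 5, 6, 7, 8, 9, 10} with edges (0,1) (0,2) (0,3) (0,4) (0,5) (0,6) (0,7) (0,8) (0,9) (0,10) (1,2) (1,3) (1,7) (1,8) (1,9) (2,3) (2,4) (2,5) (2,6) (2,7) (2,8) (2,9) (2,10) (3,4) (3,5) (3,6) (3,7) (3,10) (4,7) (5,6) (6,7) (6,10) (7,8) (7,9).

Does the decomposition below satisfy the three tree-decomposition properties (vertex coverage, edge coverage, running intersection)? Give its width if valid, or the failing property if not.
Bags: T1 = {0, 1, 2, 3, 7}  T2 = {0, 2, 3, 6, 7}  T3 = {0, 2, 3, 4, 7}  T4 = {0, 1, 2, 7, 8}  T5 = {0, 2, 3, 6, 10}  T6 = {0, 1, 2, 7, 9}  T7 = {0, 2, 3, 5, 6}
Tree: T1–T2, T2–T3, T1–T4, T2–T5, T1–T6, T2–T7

Yes; width 4.

Checking the three conditions: (i) the bags cover all of {0, 1, 2, 3, 4, 5, 6, 7, 8, 9, 10}; (ii) for each edge, some bag contains both endpoints; (iii) the bags containing any fixed vertex form a subtree. All hold, so the decomposition is valid with width 5 − 1 = 4.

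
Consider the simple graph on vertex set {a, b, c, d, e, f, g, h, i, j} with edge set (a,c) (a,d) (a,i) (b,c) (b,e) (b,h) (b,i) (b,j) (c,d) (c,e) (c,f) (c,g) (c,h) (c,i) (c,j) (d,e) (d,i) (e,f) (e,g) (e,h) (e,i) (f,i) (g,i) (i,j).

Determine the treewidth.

A width-3 tree decomposition is:
Bags: B1 = {c, d, e, i}  B2 = {a, c, d, i}  B3 = {c, e, f, i}  B4 = {c, e, g, i}  B5 = {b, c, e, i}  B6 = {b, c, e, h}  B7 = {b, c, i, j}
Tree: B1–B2, B1–B3, B1–B4, B1–B5, B5–B6, B5–B7
Each bag holds 4 vertices, so the decomposition has width 3, which upper-bounds the treewidth. For the lower bound, the 4 vertices {b, c, e, h} are pairwise adjacent, and any tree decomposition puts a clique entirely inside one bag — forcing width ≥ 3. The upper and lower bounds meet at 3, so that is the treewidth.

3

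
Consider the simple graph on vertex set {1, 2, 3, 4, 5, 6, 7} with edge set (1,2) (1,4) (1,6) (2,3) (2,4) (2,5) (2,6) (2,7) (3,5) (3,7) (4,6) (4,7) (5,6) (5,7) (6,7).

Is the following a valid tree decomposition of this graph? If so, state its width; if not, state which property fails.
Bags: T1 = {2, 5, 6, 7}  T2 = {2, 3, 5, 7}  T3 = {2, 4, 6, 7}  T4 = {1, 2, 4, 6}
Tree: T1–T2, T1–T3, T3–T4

Every vertex of G appears in some bag (union = {1, 2, 3, 4, 5, 6, 7}); every edge is covered by a bag; and for each vertex v the set of bags containing v is connected in the bag tree. The decomposition is therefore valid. The largest bag has 4 vertices, so the width is 3.

Yes; width 3.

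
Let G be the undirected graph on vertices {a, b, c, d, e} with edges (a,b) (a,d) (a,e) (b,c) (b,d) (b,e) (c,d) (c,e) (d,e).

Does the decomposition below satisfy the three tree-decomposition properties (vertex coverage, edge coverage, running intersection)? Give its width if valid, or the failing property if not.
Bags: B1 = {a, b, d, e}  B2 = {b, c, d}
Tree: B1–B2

No — edge (e,c) lies in no bag.

A tree decomposition must satisfy three properties: every vertex lies in some bag; for every edge, both endpoints lie together in some bag; and for every vertex, the bags containing it form a connected subtree. Here edge (e,c) lies in no bag, so the decomposition is invalid.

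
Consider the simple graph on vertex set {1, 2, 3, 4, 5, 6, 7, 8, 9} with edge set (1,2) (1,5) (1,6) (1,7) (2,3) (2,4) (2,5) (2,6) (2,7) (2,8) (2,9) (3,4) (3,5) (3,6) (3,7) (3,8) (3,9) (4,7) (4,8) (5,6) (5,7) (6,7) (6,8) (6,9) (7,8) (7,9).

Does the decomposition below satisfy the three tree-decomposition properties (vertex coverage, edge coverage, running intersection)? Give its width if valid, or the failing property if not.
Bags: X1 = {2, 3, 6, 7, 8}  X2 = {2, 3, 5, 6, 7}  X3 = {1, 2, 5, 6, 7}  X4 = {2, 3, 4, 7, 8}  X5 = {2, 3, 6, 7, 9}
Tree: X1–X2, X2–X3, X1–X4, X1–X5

Every vertex of G appears in some bag (union = {1, 2, 3, 4, 5, 6, 7, 8, 9}); every edge is covered by a bag; and for each vertex v the set of bags containing v is connected in the bag tree. The decomposition is therefore valid. The largest bag has 5 vertices, so the width is 4.

Yes; width 4.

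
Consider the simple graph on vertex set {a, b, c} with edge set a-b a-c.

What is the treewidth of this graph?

1

A width-1 tree decomposition is:
Bags: B1 = {a, c}  B2 = {a, b}
Tree: B1–B2
Every bag has size at most 2, so the width is 2 − 1 = 1 and tw(G) ≤ 1. Any graph with an edge has treewidth ≥ 1, and G has the edge c–a. Hence tw(G) = 1 exactly.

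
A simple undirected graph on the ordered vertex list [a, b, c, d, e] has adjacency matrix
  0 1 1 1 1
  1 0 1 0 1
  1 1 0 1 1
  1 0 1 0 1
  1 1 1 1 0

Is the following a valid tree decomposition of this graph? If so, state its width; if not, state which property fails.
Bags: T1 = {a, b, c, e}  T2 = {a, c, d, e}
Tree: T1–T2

Yes; width 3.

Vertex coverage: the bags together contain {a, b, c, d, e}, the full vertex set. Edge coverage: each edge of G has both endpoints in at least one bag. Running intersection: for every vertex, the bags containing it form a connected subtree. All three properties hold, so this is a valid tree decomposition of width max|bag| − 1 = 3, and hence tw(G) ≤ 3.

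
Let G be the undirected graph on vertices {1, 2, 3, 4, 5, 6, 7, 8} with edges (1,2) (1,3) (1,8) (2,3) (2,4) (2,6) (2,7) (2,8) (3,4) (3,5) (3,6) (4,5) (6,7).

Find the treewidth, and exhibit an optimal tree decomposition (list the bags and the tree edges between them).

The largest bag has 3 vertices, giving width 2; this decomposition certifies tw(G) ≤ 2. For the lower bound, the 3 vertices {1, 2, 8} are pairwise adjacent, and any tree decomposition puts a clique entirely inside one bag — forcing width ≥ 2. The upper and lower bounds meet at 2, so that is the treewidth.

Treewidth 2.
Bags: B1 = {2, 3, 4}  B2 = {1, 2, 3}  B3 = {3, 4, 5}  B4 = {1, 2, 8}  B5 = {2, 3, 6}  B6 = {2, 6, 7}
Tree: B1–B2, B1–B3, B2–B4, B1–B5, B5–B6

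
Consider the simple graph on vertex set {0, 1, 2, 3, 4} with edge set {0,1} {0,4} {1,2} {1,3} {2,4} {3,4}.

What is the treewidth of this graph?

2

A width-2 tree decomposition is:
Bags: B1 = {1, 3, 4}  B2 = {1, 2, 4}  B3 = {0, 1, 4}
Tree: B1–B2, B2–B3
The largest bag has 3 vertices, giving width 2; this decomposition certifies tw(G) ≤ 2. The edges 4–3–1–2–4 form a cycle, so G is not a tree and its treewidth is at least 2. Therefore the treewidth is 2.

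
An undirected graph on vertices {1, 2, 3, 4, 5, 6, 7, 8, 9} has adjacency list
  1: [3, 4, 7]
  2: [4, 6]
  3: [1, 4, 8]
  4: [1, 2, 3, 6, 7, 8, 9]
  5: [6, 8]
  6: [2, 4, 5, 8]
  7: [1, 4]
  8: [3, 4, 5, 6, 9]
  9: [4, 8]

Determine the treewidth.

2

A width-2 tree decomposition is:
Bags: B1 = {1, 3, 4}  B2 = {1, 4, 7}  B3 = {3, 4, 8}  B4 = {4, 6, 8}  B5 = {2, 4, 6}  B6 = {4, 8, 9}  B7 = {5, 6, 8}
Tree: B1–B2, B1–B3, B3–B4, B4–B5, B4–B6, B4–B7
Each bag holds 3 vertices, so the decomposition has width 2, which upper-bounds the treewidth. Conversely, {4, 8, 9} is a clique of size 3, and the vertices of any clique must share a bag in every tree decomposition; so some bag has ≥ 3 vertices and tw(G) ≥ 2. Therefore the treewidth is 2.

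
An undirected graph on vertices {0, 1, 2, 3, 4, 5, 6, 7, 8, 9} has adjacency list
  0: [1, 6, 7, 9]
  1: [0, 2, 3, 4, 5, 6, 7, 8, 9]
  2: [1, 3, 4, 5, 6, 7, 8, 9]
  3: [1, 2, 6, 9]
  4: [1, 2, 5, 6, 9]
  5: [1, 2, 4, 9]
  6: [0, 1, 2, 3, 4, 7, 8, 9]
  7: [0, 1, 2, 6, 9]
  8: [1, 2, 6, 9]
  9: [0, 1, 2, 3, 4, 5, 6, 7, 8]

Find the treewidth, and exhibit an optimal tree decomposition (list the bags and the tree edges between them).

Each bag holds 5 vertices, so the decomposition has width 4, which upper-bounds the treewidth. Conversely, {0, 1, 6, 7, 9} is a clique of size 5, and the vertices of any clique must share a bag in every tree decomposition; so some bag has ≥ 5 vertices and tw(G) ≥ 4. The upper and lower bounds meet at 4, so that is the treewidth.

Treewidth 4.
One such decomposition:
Bags: B1 = {1, 2, 6, 7, 9}  B2 = {1, 2, 3, 6, 9}  B3 = {1, 2, 4, 6, 9}  B4 = {1, 2, 4, 5, 9}  B5 = {0, 1, 6, 7, 9}  B6 = {1, 2, 6, 8, 9}
Tree: B1–B2, B1–B3, B3–B4, B1–B5, B1–B6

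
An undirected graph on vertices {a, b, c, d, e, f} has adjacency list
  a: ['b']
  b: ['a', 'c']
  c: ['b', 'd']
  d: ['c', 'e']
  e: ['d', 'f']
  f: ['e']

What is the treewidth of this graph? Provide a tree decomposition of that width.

Treewidth 1.
One such decomposition:
Bags: B1 = {a, b}  B2 = {b, c}  B3 = {c, d}  B4 = {d, e}  B5 = {e, f}
Tree: B1–B2, B2–B3, B3–B4, B4–B5

The largest bag has 2 vertices, giving width 1; this decomposition certifies tw(G) ≤ 1. Since G has at least one edge (e.g. a–b), it is not an edgeless graph, so tw(G) ≥ 1. Hence tw(G) = 1 exactly.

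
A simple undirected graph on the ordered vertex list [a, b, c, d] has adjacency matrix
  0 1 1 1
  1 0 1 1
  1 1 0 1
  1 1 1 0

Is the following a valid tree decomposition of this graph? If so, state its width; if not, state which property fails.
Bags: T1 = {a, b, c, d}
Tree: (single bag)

Vertex coverage: the bags together contain {a, b, c, d}, the full vertex set. Edge coverage: each edge of G has both endpoints in at least one bag. Running intersection: for every vertex, the bags containing it form a connected subtree. All three properties hold, so this is a valid tree decomposition of width max|bag| − 1 = 3, and hence tw(G) ≤ 3.

Yes; width 3.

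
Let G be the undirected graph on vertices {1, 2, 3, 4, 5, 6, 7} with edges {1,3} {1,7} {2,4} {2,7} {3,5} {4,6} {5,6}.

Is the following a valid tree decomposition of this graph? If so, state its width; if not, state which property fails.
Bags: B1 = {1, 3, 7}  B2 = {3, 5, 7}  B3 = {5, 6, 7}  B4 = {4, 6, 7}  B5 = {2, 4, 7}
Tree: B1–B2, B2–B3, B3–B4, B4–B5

Yes; width 2.

Checking the three conditions: (i) the bags cover all of {1, 2, 3, 4, 5, 6, 7}; (ii) for each edge, some bag contains both endpoints; (iii) the bags containing any fixed vertex form a subtree. All hold, so the decomposition is valid with width 3 − 1 = 2.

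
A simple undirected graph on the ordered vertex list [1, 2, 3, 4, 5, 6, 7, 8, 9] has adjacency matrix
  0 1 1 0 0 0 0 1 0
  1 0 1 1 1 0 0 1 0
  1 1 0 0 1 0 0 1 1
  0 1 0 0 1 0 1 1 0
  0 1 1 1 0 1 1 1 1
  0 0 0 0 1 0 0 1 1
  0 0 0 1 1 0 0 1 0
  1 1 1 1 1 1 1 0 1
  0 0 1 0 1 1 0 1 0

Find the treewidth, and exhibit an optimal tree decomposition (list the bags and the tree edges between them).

Each bag holds 4 vertices, so the decomposition has width 3, which upper-bounds the treewidth. On the other hand G contains the 4-clique {1, 2, 3, 8}. A clique must lie in a single bag of any decomposition, so no decomposition can have width below 3. Therefore the treewidth is 3.

Treewidth 3.
One optimal decomposition is:
Bags: B1 = {5, 6, 8, 9}  B2 = {3, 5, 8, 9}  B3 = {2, 3, 5, 8}  B4 = {2, 4, 5, 8}  B5 = {1, 2, 3, 8}  B6 = {4, 5, 7, 8}
Tree: B1–B2, B2–B3, B3–B4, B3–B5, B4–B6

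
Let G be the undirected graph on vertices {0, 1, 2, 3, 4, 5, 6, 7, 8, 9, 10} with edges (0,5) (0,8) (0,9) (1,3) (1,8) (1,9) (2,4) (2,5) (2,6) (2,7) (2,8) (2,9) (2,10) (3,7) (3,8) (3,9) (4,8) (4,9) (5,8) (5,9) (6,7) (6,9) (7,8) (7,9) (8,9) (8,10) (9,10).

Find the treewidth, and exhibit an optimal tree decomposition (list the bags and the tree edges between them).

Treewidth 3.
One optimal decomposition is:
Bags: B1 = {2, 5, 8, 9}  B2 = {2, 7, 8, 9}  B3 = {2, 6, 7, 9}  B4 = {0, 5, 8, 9}  B5 = {2, 4, 8, 9}  B6 = {3, 7, 8, 9}  B7 = {2, 8, 9, 10}  B8 = {1, 3, 8, 9}
Tree: B1–B2, B2–B3, B1–B4, B1–B5, B2–B6, B2–B7, B6–B8

The largest bag has 4 vertices, giving width 3; this decomposition certifies tw(G) ≤ 3. On the other hand G contains the 4-clique {0, 5, 8, 9}. A clique must lie in a single bag of any decomposition, so no decomposition can have width below 3. Therefore the treewidth is 3.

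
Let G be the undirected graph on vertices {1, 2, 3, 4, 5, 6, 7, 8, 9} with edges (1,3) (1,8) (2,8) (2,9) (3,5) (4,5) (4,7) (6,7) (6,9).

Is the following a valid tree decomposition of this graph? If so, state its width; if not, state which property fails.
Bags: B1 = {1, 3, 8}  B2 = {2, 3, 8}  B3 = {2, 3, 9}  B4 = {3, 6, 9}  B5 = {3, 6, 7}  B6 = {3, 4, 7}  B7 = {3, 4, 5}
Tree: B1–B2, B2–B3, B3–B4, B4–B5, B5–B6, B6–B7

Yes; width 2.

Checking the three conditions: (i) the bags cover all of {1, 2, 3, 4, 5, 6, 7, 8, 9}; (ii) for each edge, some bag contains both endpoints; (iii) the bags containing any fixed vertex form a subtree. All hold, so the decomposition is valid with width 3 − 1 = 2.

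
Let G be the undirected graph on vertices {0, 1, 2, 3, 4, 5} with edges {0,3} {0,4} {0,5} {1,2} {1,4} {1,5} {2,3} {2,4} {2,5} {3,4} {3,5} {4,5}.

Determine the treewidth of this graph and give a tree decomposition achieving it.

Treewidth 3.
One optimal decomposition is:
Bags: B1 = {0, 3, 4, 5}  B2 = {2, 3, 4, 5}  B3 = {1, 2, 4, 5}
Tree: B1–B2, B2–B3

The largest bag has 4 vertices, giving width 3; this decomposition certifies tw(G) ≤ 3. Conversely, {0, 3, 4, 5} is a clique of size 4, and the vertices of any clique must share a bag in every tree decomposition; so some bag has ≥ 4 vertices and tw(G) ≥ 3. The upper and lower bounds meet at 3, so that is the treewidth.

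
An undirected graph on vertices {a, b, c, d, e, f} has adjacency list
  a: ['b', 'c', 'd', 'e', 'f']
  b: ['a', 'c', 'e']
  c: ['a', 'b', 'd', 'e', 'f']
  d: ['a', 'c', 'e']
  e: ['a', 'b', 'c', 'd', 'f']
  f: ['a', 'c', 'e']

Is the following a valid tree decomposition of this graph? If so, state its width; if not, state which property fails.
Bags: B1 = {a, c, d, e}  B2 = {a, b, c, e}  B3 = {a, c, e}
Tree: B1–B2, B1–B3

A tree decomposition must satisfy three properties: every vertex lies in some bag; for every edge, both endpoints lie together in some bag; and for every vertex, the bags containing it form a connected subtree. Here vertex f appears in no bag, so the decomposition is invalid.

No — vertex f appears in no bag.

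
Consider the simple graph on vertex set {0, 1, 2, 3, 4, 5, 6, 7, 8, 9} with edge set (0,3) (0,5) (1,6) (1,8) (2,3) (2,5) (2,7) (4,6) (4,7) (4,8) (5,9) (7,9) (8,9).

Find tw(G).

A width-2 tree decomposition is:
Bags: B1 = {0, 2, 3}  B2 = {0, 2, 5}  B3 = {2, 5, 7}  B4 = {5, 7, 9}  B5 = {4, 7, 9}  B6 = {4, 8, 9}  B7 = {4, 6, 8}  B8 = {1, 6, 8}
Tree: B1–B2, B2–B3, B3–B4, B4–B5, B5–B6, B6–B7, B7–B8
Every bag has size at most 3, so the width is 3 − 1 = 2 and tw(G) ≤ 2. The edges 3–0–5–2–3 form a cycle, so G is not a tree and its treewidth is at least 2. Therefore the treewidth is 2.

2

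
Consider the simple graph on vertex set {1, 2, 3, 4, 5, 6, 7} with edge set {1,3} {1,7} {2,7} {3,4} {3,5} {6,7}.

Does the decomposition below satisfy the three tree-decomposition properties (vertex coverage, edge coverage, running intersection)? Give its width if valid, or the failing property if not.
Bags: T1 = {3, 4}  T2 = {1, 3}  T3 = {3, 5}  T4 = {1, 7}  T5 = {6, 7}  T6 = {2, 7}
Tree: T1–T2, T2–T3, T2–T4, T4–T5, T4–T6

Yes; width 1.

Vertex coverage: the bags together contain {1, 2, 3, 4, 5, 6, 7}, the full vertex set. Edge coverage: each edge of G has both endpoints in at least one bag. Running intersection: for every vertex, the bags containing it form a connected subtree. All three properties hold, so this is a valid tree decomposition of width max|bag| − 1 = 1, and hence tw(G) ≤ 1.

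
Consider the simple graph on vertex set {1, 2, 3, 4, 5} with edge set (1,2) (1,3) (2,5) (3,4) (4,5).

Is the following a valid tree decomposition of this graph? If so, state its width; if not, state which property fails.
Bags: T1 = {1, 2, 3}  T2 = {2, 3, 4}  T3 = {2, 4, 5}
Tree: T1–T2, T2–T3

Every vertex of G appears in some bag (union = {1, 2, 3, 4, 5}); every edge is covered by a bag; and for each vertex v the set of bags containing v is connected in the bag tree. The decomposition is therefore valid. The largest bag has 3 vertices, so the width is 2.

Yes; width 2.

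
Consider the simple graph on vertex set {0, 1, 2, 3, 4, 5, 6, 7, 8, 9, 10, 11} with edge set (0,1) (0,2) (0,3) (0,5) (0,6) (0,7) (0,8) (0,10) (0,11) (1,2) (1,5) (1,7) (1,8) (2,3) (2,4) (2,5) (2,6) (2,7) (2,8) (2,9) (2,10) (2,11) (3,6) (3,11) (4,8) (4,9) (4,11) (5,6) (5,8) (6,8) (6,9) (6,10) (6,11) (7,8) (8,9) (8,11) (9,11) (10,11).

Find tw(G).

4

A width-4 tree decomposition is:
Bags: B1 = {0, 2, 6, 8, 11}  B2 = {2, 6, 8, 9, 11}  B3 = {0, 2, 3, 6, 11}  B4 = {2, 4, 8, 9, 11}  B5 = {0, 2, 5, 6, 8}  B6 = {0, 1, 2, 5, 8}  B7 = {0, 2, 6, 10, 11}  B8 = {0, 1, 2, 7, 8}
Tree: B1–B2, B1–B3, B2–B4, B1–B5, B5–B6, B3–B7, B6–B8
The largest bag has 5 vertices, giving width 4; this decomposition certifies tw(G) ≤ 4. For the lower bound, the 5 vertices {0, 1, 2, 5, 8} are pairwise adjacent, and any tree decomposition puts a clique entirely inside one bag — forcing width ≥ 4. The upper and lower bounds meet at 4, so that is the treewidth.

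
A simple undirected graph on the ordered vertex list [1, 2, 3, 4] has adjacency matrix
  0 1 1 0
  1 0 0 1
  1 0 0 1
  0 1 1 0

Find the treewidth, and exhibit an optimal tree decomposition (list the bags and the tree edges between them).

Treewidth 2.
One optimal decomposition is:
Bags: B1 = {1, 2, 3}  B2 = {2, 3, 4}
Tree: B1–B2

Every bag has size at most 3, so the width is 3 − 1 = 2 and tw(G) ≤ 2. The edges 2–1–3–4–2 form a cycle, so G is not a tree and its treewidth is at least 2. The upper and lower bounds meet at 2, so that is the treewidth.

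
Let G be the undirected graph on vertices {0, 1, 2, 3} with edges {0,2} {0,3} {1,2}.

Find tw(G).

A width-1 tree decomposition is:
Bags: B1 = {0, 3}  B2 = {0, 2}  B3 = {1, 2}
Tree: B1–B2, B2–B3
Every bag has size at most 2, so the width is 2 − 1 = 1 and tw(G) ≤ 1. Any graph with an edge has treewidth ≥ 1, and G has the edge 3–0. Therefore the treewidth is 1.

1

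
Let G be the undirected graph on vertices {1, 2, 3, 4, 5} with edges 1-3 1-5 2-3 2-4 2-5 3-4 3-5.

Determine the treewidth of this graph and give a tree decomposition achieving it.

Treewidth 2.
One such decomposition:
Bags: B1 = {2, 3, 4}  B2 = {2, 3, 5}  B3 = {1, 3, 5}
Tree: B1–B2, B2–B3

Every bag has size at most 3, so the width is 3 − 1 = 2 and tw(G) ≤ 2. On the other hand G contains the 3-clique {1, 3, 5}. A clique must lie in a single bag of any decomposition, so no decomposition can have width below 2. Therefore the treewidth is 2.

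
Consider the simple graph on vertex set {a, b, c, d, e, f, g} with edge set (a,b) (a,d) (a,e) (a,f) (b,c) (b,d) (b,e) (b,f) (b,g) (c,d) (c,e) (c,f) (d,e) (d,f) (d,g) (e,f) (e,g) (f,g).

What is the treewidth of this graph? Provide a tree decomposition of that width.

The largest bag has 5 vertices, giving width 4; this decomposition certifies tw(G) ≤ 4. On the other hand G contains the 5-clique {b, d, e, f, g}. A clique must lie in a single bag of any decomposition, so no decomposition can have width below 4. Hence tw(G) = 4 exactly.

Treewidth 4.
Bags: B1 = {b, d, e, f, g}  B2 = {a, b, d, e, f}  B3 = {b, c, d, e, f}
Tree: B1–B2, B2–B3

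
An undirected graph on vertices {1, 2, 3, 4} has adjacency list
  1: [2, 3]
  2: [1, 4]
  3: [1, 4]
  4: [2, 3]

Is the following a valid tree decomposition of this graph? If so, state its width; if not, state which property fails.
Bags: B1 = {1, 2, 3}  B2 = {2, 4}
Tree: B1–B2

No — edge (3,4) lies in no bag.

A tree decomposition must satisfy three properties: every vertex lies in some bag; for every edge, both endpoints lie together in some bag; and for every vertex, the bags containing it form a connected subtree. Here edge (3,4) lies in no bag, so the decomposition is invalid.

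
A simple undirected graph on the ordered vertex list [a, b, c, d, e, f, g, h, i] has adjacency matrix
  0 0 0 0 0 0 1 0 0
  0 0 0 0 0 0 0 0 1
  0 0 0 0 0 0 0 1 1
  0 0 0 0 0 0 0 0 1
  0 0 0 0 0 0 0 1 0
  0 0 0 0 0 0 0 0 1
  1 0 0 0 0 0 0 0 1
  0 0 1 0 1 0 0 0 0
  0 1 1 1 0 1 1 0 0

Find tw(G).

1

A width-1 tree decomposition is:
Bags: B1 = {c, i}  B2 = {c, h}  B3 = {f, i}  B4 = {b, i}  B5 = {g, i}  B6 = {e, h}  B7 = {d, i}  B8 = {a, g}
Tree: B1–B2, B1–B3, B3–B4, B4–B5, B2–B6, B4–B7, B5–B8
The largest bag has 2 vertices, giving width 1; this decomposition certifies tw(G) ≤ 1. G has an edge, so its treewidth is at least 1. Therefore the treewidth is 1.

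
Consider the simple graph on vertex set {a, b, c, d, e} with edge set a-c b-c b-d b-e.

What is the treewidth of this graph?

A width-1 tree decomposition is:
Bags: B1 = {b, c}  B2 = {b, e}  B3 = {a, c}  B4 = {b, d}
Tree: B1–B2, B1–B3, B1–B4
Each bag holds 2 vertices, so the decomposition has width 1, which upper-bounds the treewidth. Any graph with an edge has treewidth ≥ 1, and G has the edge b–c. Therefore the treewidth is 1.

1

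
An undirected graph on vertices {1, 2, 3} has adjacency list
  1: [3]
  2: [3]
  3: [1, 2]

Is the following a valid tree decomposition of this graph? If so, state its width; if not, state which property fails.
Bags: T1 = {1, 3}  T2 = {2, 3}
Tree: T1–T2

Every vertex of G appears in some bag (union = {1, 2, 3}); every edge is covered by a bag; and for each vertex v the set of bags containing v is connected in the bag tree. The decomposition is therefore valid. The largest bag has 2 vertices, so the width is 1.

Yes; width 1.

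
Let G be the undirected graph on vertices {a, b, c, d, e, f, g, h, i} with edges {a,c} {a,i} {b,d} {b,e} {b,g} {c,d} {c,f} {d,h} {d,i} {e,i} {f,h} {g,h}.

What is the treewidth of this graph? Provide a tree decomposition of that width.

The largest bag has 4 vertices, giving width 3; this decomposition certifies tw(G) ≤ 3. For the lower bound: the 4 vertex sets {a,e,i}, {b}, {d}, {c,f,g,h} are disjoint, each induces a connected subgraph, and every pair is joined by at least one edge of G. Contracting each set to a single vertex therefore yields K_{4} as a minor, and since treewidth is minor-monotone, tw(G) ≥ tw(K_{4}) = 3. The upper and lower bounds meet at 3, so that is the treewidth.

Treewidth 3.
One such decomposition:
Bags: B1 = {a, b, e, i}  B2 = {a, b, d, i}  B3 = {a, b, c, d}  B4 = {b, c, d, g}  B5 = {c, d, g, h}  B6 = {c, f, g, h}
Tree: B1–B2, B2–B3, B3–B4, B4–B5, B5–B6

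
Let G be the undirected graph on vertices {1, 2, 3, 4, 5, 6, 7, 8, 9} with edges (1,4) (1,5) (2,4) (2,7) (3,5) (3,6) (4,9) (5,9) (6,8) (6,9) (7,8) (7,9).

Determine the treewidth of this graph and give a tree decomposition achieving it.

Treewidth 3.
Bags: B1 = {1, 3, 5, 6}  B2 = {1, 5, 6, 9}  B3 = {1, 4, 6, 9}  B4 = {4, 6, 8, 9}  B5 = {4, 7, 8, 9}  B6 = {2, 4, 7, 8}
Tree: B1–B2, B2–B3, B3–B4, B4–B5, B5–B6

Every bag has size at most 4, so the width is 4 − 1 = 3 and tw(G) ≤ 3. For the lower bound: the 4 vertex sets {1,3,5}, {6}, {9}, {2,4,7,8} are disjoint, each induces a connected subgraph, and every pair is joined by at least one edge of G. Contracting each set to a single vertex therefore yields K_{4} as a minor, and since treewidth is minor-monotone, tw(G) ≥ tw(K_{4}) = 3. Hence tw(G) = 3 exactly.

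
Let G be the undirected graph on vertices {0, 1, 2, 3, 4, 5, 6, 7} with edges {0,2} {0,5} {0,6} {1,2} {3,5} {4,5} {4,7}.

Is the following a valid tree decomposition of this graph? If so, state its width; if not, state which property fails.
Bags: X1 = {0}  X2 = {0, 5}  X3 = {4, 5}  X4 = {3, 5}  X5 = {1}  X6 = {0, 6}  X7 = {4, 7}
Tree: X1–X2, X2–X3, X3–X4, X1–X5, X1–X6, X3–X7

No — vertex 2 appears in no bag.

A tree decomposition must satisfy three properties: every vertex lies in some bag; for every edge, both endpoints lie together in some bag; and for every vertex, the bags containing it form a connected subtree. Here vertex 2 appears in no bag, so the decomposition is invalid.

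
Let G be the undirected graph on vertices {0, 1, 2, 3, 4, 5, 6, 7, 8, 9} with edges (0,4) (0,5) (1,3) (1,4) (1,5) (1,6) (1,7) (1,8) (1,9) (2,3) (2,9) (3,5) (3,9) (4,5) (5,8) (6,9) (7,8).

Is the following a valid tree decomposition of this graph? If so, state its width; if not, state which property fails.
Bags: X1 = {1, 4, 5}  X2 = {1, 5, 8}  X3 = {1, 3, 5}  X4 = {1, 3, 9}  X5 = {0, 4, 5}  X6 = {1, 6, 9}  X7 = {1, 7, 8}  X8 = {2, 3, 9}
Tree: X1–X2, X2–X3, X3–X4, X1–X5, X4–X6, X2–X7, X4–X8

Checking the three conditions: (i) the bags cover all of {0, 1, 2, 3, 4, 5, 6, 7, 8, 9}; (ii) for each edge, some bag contains both endpoints; (iii) the bags containing any fixed vertex form a subtree. All hold, so the decomposition is valid with width 3 − 1 = 2.

Yes; width 2.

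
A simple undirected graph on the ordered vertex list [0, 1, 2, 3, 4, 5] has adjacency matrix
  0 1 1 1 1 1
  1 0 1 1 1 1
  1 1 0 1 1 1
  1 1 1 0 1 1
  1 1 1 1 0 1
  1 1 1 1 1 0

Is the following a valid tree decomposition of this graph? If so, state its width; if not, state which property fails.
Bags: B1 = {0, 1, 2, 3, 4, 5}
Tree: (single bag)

Vertex coverage: the bags together contain {0, 1, 2, 3, 4, 5}, the full vertex set. Edge coverage: each edge of G has both endpoints in at least one bag. Running intersection: for every vertex, the bags containing it form a connected subtree. All three properties hold, so this is a valid tree decomposition of width max|bag| − 1 = 5, and hence tw(G) ≤ 5.

Yes; width 5.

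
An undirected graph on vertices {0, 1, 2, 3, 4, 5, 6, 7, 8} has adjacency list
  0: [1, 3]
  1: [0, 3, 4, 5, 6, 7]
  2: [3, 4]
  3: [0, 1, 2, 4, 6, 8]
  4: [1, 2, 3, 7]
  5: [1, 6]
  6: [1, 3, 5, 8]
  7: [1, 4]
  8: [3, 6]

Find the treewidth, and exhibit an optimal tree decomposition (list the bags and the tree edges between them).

Every bag has size at most 3, so the width is 3 − 1 = 2 and tw(G) ≤ 2. For the lower bound, the 3 vertices {3, 6, 8} are pairwise adjacent, and any tree decomposition puts a clique entirely inside one bag — forcing width ≥ 2. Hence tw(G) = 2 exactly.

Treewidth 2.
Bags: B1 = {1, 3, 6}  B2 = {0, 1, 3}  B3 = {1, 3, 4}  B4 = {1, 5, 6}  B5 = {3, 6, 8}  B6 = {1, 4, 7}  B7 = {2, 3, 4}
Tree: B1–B2, B2–B3, B1–B4, B1–B5, B3–B6, B3–B7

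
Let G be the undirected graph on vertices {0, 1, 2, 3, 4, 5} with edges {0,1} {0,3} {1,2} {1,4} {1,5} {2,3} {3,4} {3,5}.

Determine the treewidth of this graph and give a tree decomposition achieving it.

Each bag holds 3 vertices, so the decomposition has width 2, which upper-bounds the treewidth. The edges 4–1–0–3–4 form a cycle, so G is not a tree and its treewidth is at least 2. The upper and lower bounds meet at 2, so that is the treewidth.

Treewidth 2.
One such decomposition:
Bags: B1 = {1, 3, 4}  B2 = {0, 1, 3}  B3 = {1, 2, 3}  B4 = {1, 3, 5}
Tree: B1–B2, B2–B3, B3–B4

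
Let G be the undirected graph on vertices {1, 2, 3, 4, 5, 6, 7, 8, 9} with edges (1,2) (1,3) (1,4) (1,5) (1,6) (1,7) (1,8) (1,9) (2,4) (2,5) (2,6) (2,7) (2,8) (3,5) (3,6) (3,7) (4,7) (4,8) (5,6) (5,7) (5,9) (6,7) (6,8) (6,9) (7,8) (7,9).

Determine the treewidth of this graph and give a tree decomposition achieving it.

The largest bag has 5 vertices, giving width 4; this decomposition certifies tw(G) ≤ 4. On the other hand G contains the 5-clique {1, 2, 4, 7, 8}. A clique must lie in a single bag of any decomposition, so no decomposition can have width below 4. Hence tw(G) = 4 exactly.

Treewidth 4.
Bags: B1 = {1, 3, 5, 6, 7}  B2 = {1, 2, 5, 6, 7}  B3 = {1, 2, 6, 7, 8}  B4 = {1, 2, 4, 7, 8}  B5 = {1, 5, 6, 7, 9}
Tree: B1–B2, B2–B3, B3–B4, B1–B5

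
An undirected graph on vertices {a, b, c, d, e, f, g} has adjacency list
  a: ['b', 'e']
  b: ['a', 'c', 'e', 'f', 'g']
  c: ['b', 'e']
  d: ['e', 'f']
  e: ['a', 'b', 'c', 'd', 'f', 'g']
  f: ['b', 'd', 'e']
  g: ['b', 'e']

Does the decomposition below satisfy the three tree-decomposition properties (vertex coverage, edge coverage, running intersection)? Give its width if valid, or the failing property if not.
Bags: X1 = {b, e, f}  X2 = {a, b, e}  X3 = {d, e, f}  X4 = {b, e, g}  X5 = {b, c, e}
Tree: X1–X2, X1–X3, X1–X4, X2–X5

Yes; width 2.

Checking the three conditions: (i) the bags cover all of {a, b, c, d, e, f, g}; (ii) for each edge, some bag contains both endpoints; (iii) the bags containing any fixed vertex form a subtree. All hold, so the decomposition is valid with width 3 − 1 = 2.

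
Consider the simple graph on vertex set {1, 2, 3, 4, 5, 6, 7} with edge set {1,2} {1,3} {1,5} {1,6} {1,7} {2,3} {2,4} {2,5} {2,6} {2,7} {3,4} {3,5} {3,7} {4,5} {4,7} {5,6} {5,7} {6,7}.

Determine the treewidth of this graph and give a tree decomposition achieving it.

Treewidth 4.
One optimal decomposition is:
Bags: B1 = {2, 3, 4, 5, 7}  B2 = {1, 2, 3, 5, 7}  B3 = {1, 2, 5, 6, 7}
Tree: B1–B2, B2–B3

The largest bag has 5 vertices, giving width 4; this decomposition certifies tw(G) ≤ 4. Conversely, {1, 2, 3, 5, 7} is a clique of size 5, and the vertices of any clique must share a bag in every tree decomposition; so some bag has ≥ 5 vertices and tw(G) ≥ 4. Hence tw(G) = 4 exactly.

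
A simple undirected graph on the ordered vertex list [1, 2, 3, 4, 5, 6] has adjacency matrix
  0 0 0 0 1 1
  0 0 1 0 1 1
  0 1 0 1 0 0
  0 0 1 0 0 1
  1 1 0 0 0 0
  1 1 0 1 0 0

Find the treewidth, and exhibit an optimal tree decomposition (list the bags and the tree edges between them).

Treewidth 2.
One such decomposition:
Bags: B1 = {1, 5, 6}  B2 = {2, 5, 6}  B3 = {2, 4, 6}  B4 = {2, 3, 4}
Tree: B1–B2, B2–B3, B3–B4

Each bag holds 3 vertices, so the decomposition has width 2, which upper-bounds the treewidth. The edges 1–5–2–6–1 form a cycle, so G is not a tree and its treewidth is at least 2. Hence tw(G) = 2 exactly.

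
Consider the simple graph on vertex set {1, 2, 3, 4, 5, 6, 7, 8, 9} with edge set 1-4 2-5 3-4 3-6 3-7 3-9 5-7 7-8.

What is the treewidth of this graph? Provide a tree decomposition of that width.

Treewidth 1.
Bags: B1 = {7, 8}  B2 = {3, 7}  B3 = {5, 7}  B4 = {3, 4}  B5 = {3, 9}  B6 = {3, 6}  B7 = {2, 5}  B8 = {1, 4}
Tree: B1–B2, B2–B3, B2–B4, B4–B5, B4–B6, B3–B7, B4–B8

The largest bag has 2 vertices, giving width 1; this decomposition certifies tw(G) ≤ 1. G has an edge, so its treewidth is at least 1. Combining the bounds, tw(G) = 1.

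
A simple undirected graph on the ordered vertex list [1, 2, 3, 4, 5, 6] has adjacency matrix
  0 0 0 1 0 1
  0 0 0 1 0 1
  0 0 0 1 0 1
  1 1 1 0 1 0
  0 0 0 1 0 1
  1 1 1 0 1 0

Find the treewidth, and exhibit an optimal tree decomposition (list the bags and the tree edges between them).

Treewidth 2.
Bags: B1 = {4, 5, 6}  B2 = {1, 4, 6}  B3 = {2, 4, 6}  B4 = {3, 4, 6}
Tree: B1–B2, B2–B3, B3–B4

The largest bag has 3 vertices, giving width 2; this decomposition certifies tw(G) ≤ 2. For the lower bound, G contains the cycle 5–4–1–6–5, so G is not a forest; only forests have treewidth ≤ 1, hence tw(G) ≥ 2. Therefore the treewidth is 2.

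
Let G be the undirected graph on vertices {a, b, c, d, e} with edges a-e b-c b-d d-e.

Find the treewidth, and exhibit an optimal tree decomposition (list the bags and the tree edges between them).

Treewidth 1.
One optimal decomposition is:
Bags: B1 = {a, e}  B2 = {d, e}  B3 = {b, d}  B4 = {b, c}
Tree: B1–B2, B2–B3, B3–B4

The largest bag has 2 vertices, giving width 1; this decomposition certifies tw(G) ≤ 1. G has an edge, so its treewidth is at least 1. Combining the bounds, tw(G) = 1.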